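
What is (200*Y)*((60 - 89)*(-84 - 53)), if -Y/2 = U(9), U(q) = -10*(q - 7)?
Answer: 31784000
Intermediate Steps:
U(q) = 70 - 10*q (U(q) = -10*(-7 + q) = 70 - 10*q)
Y = 40 (Y = -2*(70 - 10*9) = -2*(70 - 90) = -2*(-20) = 40)
(200*Y)*((60 - 89)*(-84 - 53)) = (200*40)*((60 - 89)*(-84 - 53)) = 8000*(-29*(-137)) = 8000*3973 = 31784000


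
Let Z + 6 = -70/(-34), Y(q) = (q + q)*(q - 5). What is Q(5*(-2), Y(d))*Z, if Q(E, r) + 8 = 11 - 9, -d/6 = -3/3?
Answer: 402/17 ≈ 23.647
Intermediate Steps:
d = 6 (d = -(-18)/3 = -6*(-1) = 6)
Y(q) = 2*q*(-5 + q) (Y(q) = (2*q)*(-5 + q) = 2*q*(-5 + q))
Q(E, r) = -6 (Q(E, r) = -8 + (11 - 9) = -8 + 2 = -6)
Z = -67/17 (Z = -6 - 70/(-34) = -6 - 70*(-1/34) = -6 + 35/17 = -67/17 ≈ -3.9412)
Q(5*(-2), Y(d))*Z = -6*(-67/17) = 402/17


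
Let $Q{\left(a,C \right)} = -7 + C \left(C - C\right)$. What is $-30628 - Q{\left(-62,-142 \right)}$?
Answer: $-30621$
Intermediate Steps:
$Q{\left(a,C \right)} = -7$ ($Q{\left(a,C \right)} = -7 + C 0 = -7 + 0 = -7$)
$-30628 - Q{\left(-62,-142 \right)} = -30628 - -7 = -30628 + 7 = -30621$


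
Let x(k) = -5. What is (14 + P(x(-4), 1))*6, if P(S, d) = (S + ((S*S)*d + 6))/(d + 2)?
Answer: 136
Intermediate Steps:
P(S, d) = (6 + S + d*S²)/(2 + d) (P(S, d) = (S + (S²*d + 6))/(2 + d) = (S + (d*S² + 6))/(2 + d) = (S + (6 + d*S²))/(2 + d) = (6 + S + d*S²)/(2 + d))
(14 + P(x(-4), 1))*6 = (14 + (6 - 5 + 1*(-5)²)/(2 + 1))*6 = (14 + (6 - 5 + 1*25)/3)*6 = (14 + (6 - 5 + 25)/3)*6 = (14 + (⅓)*26)*6 = (14 + 26/3)*6 = (68/3)*6 = 136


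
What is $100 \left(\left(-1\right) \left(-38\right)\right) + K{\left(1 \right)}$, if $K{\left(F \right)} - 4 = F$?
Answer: $3805$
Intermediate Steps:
$K{\left(F \right)} = 4 + F$
$100 \left(\left(-1\right) \left(-38\right)\right) + K{\left(1 \right)} = 100 \left(\left(-1\right) \left(-38\right)\right) + \left(4 + 1\right) = 100 \cdot 38 + 5 = 3800 + 5 = 3805$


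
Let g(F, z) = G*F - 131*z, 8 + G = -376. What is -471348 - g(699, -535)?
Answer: -273017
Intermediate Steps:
G = -384 (G = -8 - 376 = -384)
g(F, z) = -384*F - 131*z
-471348 - g(699, -535) = -471348 - (-384*699 - 131*(-535)) = -471348 - (-268416 + 70085) = -471348 - 1*(-198331) = -471348 + 198331 = -273017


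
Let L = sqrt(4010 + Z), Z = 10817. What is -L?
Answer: -sqrt(14827) ≈ -121.77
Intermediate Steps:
L = sqrt(14827) (L = sqrt(4010 + 10817) = sqrt(14827) ≈ 121.77)
-L = -sqrt(14827)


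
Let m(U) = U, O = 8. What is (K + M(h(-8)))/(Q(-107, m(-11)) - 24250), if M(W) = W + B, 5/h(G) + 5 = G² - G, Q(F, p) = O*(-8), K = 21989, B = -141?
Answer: -1463821/1629038 ≈ -0.89858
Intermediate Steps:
Q(F, p) = -64 (Q(F, p) = 8*(-8) = -64)
h(G) = 5/(-5 + G² - G) (h(G) = 5/(-5 + (G² - G)) = 5/(-5 + G² - G))
M(W) = -141 + W (M(W) = W - 141 = -141 + W)
(K + M(h(-8)))/(Q(-107, m(-11)) - 24250) = (21989 + (-141 + 5/(-5 + (-8)² - 1*(-8))))/(-64 - 24250) = (21989 + (-141 + 5/(-5 + 64 + 8)))/(-24314) = (21989 + (-141 + 5/67))*(-1/24314) = (21989 - 9442/67)*(-1/24314) = (1463821/67)*(-1/24314) = -1463821/1629038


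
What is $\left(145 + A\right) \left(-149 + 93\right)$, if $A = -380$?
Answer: $13160$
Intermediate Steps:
$\left(145 + A\right) \left(-149 + 93\right) = \left(145 - 380\right) \left(-149 + 93\right) = \left(-235\right) \left(-56\right) = 13160$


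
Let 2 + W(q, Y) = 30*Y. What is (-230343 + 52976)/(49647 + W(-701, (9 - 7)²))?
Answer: -177367/49765 ≈ -3.5641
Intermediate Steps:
W(q, Y) = -2 + 30*Y
(-230343 + 52976)/(49647 + W(-701, (9 - 7)²)) = (-230343 + 52976)/(49647 + (-2 + 30*(9 - 7)²)) = -177367/(49647 + (-2 + 30*2²)) = -177367/(49647 + (-2 + 30*4)) = -177367/(49647 + (-2 + 120)) = -177367/(49647 + 118) = -177367/49765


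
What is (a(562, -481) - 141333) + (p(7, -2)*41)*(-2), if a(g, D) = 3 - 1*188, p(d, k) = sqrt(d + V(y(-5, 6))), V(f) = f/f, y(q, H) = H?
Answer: -141518 - 164*sqrt(2) ≈ -1.4175e+5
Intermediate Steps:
V(f) = 1
p(d, k) = sqrt(1 + d) (p(d, k) = sqrt(d + 1) = sqrt(1 + d))
a(g, D) = -185 (a(g, D) = 3 - 188 = -185)
(a(562, -481) - 141333) + (p(7, -2)*41)*(-2) = (-185 - 141333) + (sqrt(1 + 7)*41)*(-2) = -141518 + (sqrt(8)*41)*(-2) = -141518 + ((2*sqrt(2))*41)*(-2) = -141518 + (82*sqrt(2))*(-2) = -141518 - 164*sqrt(2)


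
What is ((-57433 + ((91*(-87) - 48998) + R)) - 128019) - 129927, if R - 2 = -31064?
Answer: -403356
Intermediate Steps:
R = -31062 (R = 2 - 31064 = -31062)
((-57433 + ((91*(-87) - 48998) + R)) - 128019) - 129927 = ((-57433 + ((91*(-87) - 48998) - 31062)) - 128019) - 129927 = ((-57433 + ((-7917 - 48998) - 31062)) - 128019) - 129927 = ((-57433 + (-56915 - 31062)) - 128019) - 129927 = ((-57433 - 87977) - 128019) - 129927 = (-145410 - 128019) - 129927 = -273429 - 129927 = -403356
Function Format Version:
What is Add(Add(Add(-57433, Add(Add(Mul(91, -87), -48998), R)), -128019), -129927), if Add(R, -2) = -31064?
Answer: -403356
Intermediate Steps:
R = -31062 (R = Add(2, -31064) = -31062)
Add(Add(Add(-57433, Add(Add(Mul(91, -87), -48998), R)), -128019), -129927) = Add(Add(Add(-57433, Add(Add(Mul(91, -87), -48998), -31062)), -128019), -129927) = Add(Add(Add(-57433, Add(Add(-7917, -48998), -31062)), -128019), -129927) = Add(Add(Add(-57433, Add(-56915, -31062)), -128019), -129927) = Add(Add(Add(-57433, -87977), -128019), -129927) = Add(Add(-145410, -128019), -129927) = Add(-273429, -129927) = -403356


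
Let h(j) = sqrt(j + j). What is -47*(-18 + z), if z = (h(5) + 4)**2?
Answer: -376 - 376*sqrt(10) ≈ -1565.0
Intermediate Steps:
h(j) = sqrt(2)*sqrt(j) (h(j) = sqrt(2*j) = sqrt(2)*sqrt(j))
z = (4 + sqrt(10))**2 (z = (sqrt(2)*sqrt(5) + 4)**2 = (sqrt(10) + 4)**2 = (4 + sqrt(10))**2 ≈ 51.298)
-47*(-18 + z) = -47*(-18 + (4 + sqrt(10))**2) = 846 - 47*(4 + sqrt(10))**2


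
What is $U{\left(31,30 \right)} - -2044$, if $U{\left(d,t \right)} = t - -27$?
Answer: $2101$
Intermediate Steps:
$U{\left(d,t \right)} = 27 + t$ ($U{\left(d,t \right)} = t + 27 = 27 + t$)
$U{\left(31,30 \right)} - -2044 = \left(27 + 30\right) - -2044 = 57 + 2044 = 2101$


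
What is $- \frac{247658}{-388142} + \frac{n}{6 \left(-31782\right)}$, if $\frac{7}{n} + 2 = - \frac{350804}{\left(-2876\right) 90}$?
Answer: $\frac{54733721405009}{85773770631106} \approx 0.63812$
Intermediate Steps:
$n = - \frac{452970}{41719}$ ($n = \frac{7}{-2 - \frac{350804}{\left(-2876\right) 90}} = \frac{7}{-2 - \frac{350804}{-258840}} = \frac{7}{-2 - - \frac{87701}{64710}} = \frac{7}{-2 + \frac{87701}{64710}} = \frac{7}{- \frac{41719}{64710}} = 7 \left(- \frac{64710}{41719}\right) = - \frac{452970}{41719} \approx -10.858$)
$- \frac{247658}{-388142} + \frac{n}{6 \left(-31782\right)} = - \frac{247658}{-388142} - \frac{452970}{41719 \cdot 6 \left(-31782\right)} = \left(-247658\right) \left(- \frac{1}{388142}\right) - \frac{452970}{41719 \left(-190692\right)} = \frac{123829}{194071} - - \frac{25165}{441971086} = \frac{123829}{194071} + \frac{25165}{441971086} = \frac{54733721405009}{85773770631106}$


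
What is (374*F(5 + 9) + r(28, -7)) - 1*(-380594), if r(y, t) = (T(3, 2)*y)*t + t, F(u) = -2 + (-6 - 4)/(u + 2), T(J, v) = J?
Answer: 1516069/4 ≈ 3.7902e+5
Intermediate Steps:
F(u) = -2 - 10/(2 + u)
r(y, t) = t + 3*t*y (r(y, t) = (3*y)*t + t = 3*t*y + t = t + 3*t*y)
(374*F(5 + 9) + r(28, -7)) - 1*(-380594) = (374*(2*(-7 - (5 + 9))/(2 + (5 + 9))) - 7*(1 + 3*28)) - 1*(-380594) = (374*(2*(-7 - 1*14)/(2 + 14)) - 7*(1 + 84)) + 380594 = (374*(2*(-7 - 14)/16) - 7*85) + 380594 = (374*(2*(1/16)*(-21)) - 595) + 380594 = (374*(-21/8) - 595) + 380594 = (-3927/4 - 595) + 380594 = -6307/4 + 380594 = 1516069/4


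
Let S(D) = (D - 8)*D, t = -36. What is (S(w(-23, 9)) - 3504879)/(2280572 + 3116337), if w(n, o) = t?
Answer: -3503295/5396909 ≈ -0.64913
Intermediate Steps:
w(n, o) = -36
S(D) = D*(-8 + D) (S(D) = (-8 + D)*D = D*(-8 + D))
(S(w(-23, 9)) - 3504879)/(2280572 + 3116337) = (-36*(-8 - 36) - 3504879)/(2280572 + 3116337) = (-36*(-44) - 3504879)/5396909 = (1584 - 3504879)*(1/5396909) = -3503295*1/5396909 = -3503295/5396909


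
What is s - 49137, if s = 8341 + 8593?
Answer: -32203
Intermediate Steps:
s = 16934
s - 49137 = 16934 - 49137 = -32203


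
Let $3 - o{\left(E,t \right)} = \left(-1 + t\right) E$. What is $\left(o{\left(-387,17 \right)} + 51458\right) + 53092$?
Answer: $110745$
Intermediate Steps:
$o{\left(E,t \right)} = 3 - E \left(-1 + t\right)$ ($o{\left(E,t \right)} = 3 - \left(-1 + t\right) E = 3 - E \left(-1 + t\right)$)
$\left(o{\left(-387,17 \right)} + 51458\right) + 53092 = \left(\left(3 - 387 - \left(-387\right) 17\right) + 51458\right) + 53092 = \left(\left(3 - 387 + 6579\right) + 51458\right) + 53092 = \left(6195 + 51458\right) + 53092 = 57653 + 53092 = 110745$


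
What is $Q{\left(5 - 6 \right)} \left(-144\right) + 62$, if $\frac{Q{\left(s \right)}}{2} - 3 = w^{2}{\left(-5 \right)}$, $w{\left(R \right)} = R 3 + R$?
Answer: $-116002$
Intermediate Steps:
$w{\left(R \right)} = 4 R$ ($w{\left(R \right)} = 3 R + R = 4 R$)
$Q{\left(s \right)} = 806$ ($Q{\left(s \right)} = 6 + 2 \left(4 \left(-5\right)\right)^{2} = 6 + 2 \left(-20\right)^{2} = 6 + 2 \cdot 400 = 6 + 800 = 806$)
$Q{\left(5 - 6 \right)} \left(-144\right) + 62 = 806 \left(-144\right) + 62 = -116064 + 62 = -116002$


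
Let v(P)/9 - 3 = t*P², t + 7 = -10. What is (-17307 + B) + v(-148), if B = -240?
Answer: -3368832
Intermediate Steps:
t = -17 (t = -7 - 10 = -17)
v(P) = 27 - 153*P² (v(P) = 27 + 9*(-17*P²) = 27 - 153*P²)
(-17307 + B) + v(-148) = (-17307 - 240) + (27 - 153*(-148)²) = -17547 + (27 - 153*21904) = -17547 + (27 - 3351312) = -17547 - 3351285 = -3368832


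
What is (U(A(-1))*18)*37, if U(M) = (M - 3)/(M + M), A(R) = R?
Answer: 1332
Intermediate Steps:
U(M) = (-3 + M)/(2*M) (U(M) = (-3 + M)/((2*M)) = (-3 + M)*(1/(2*M)) = (-3 + M)/(2*M))
(U(A(-1))*18)*37 = (((½)*(-3 - 1)/(-1))*18)*37 = (((½)*(-1)*(-4))*18)*37 = (2*18)*37 = 36*37 = 1332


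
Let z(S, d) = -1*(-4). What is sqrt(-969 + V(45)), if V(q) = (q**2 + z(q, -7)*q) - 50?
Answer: sqrt(1186) ≈ 34.438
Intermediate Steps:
z(S, d) = 4
V(q) = -50 + q**2 + 4*q (V(q) = (q**2 + 4*q) - 50 = -50 + q**2 + 4*q)
sqrt(-969 + V(45)) = sqrt(-969 + (-50 + 45**2 + 4*45)) = sqrt(-969 + (-50 + 2025 + 180)) = sqrt(-969 + 2155) = sqrt(1186)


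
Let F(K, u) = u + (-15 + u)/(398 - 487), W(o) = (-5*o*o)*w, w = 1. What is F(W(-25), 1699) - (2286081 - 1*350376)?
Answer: -172128218/89 ≈ -1.9340e+6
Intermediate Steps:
W(o) = -5*o² (W(o) = -5*o*o*1 = -5*o²*1 = -5*o²)
F(K, u) = 15/89 + 88*u/89 (F(K, u) = u + (-15 + u)/(-89) = u + (-15 + u)*(-1/89) = u + (15/89 - u/89) = 15/89 + 88*u/89)
F(W(-25), 1699) - (2286081 - 1*350376) = (15/89 + (88/89)*1699) - (2286081 - 1*350376) = (15/89 + 149512/89) - (2286081 - 350376) = 149527/89 - 1*1935705 = 149527/89 - 1935705 = -172128218/89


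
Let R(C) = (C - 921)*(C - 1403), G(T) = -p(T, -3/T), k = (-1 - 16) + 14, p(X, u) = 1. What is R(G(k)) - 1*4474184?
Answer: -3179696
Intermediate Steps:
k = -3 (k = -17 + 14 = -3)
G(T) = -1 (G(T) = -1*1 = -1)
R(C) = (-1403 + C)*(-921 + C) (R(C) = (-921 + C)*(-1403 + C) = (-1403 + C)*(-921 + C))
R(G(k)) - 1*4474184 = (1292163 + (-1)² - 2324*(-1)) - 1*4474184 = (1292163 + 1 + 2324) - 4474184 = 1294488 - 4474184 = -3179696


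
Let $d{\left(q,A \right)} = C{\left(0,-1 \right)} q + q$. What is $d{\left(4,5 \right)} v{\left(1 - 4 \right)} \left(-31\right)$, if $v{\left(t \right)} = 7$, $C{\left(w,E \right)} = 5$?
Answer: $-5208$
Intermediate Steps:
$d{\left(q,A \right)} = 6 q$ ($d{\left(q,A \right)} = 5 q + q = 6 q$)
$d{\left(4,5 \right)} v{\left(1 - 4 \right)} \left(-31\right) = 6 \cdot 4 \cdot 7 \left(-31\right) = 24 \cdot 7 \left(-31\right) = 168 \left(-31\right) = -5208$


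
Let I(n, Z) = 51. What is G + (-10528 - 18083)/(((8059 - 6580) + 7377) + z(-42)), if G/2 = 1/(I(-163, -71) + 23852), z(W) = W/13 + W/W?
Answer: -8890323331/2751211397 ≈ -3.2314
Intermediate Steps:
z(W) = 1 + W/13 (z(W) = W*(1/13) + 1 = W/13 + 1 = 1 + W/13)
G = 2/23903 (G = 2/(51 + 23852) = 2/23903 ≈ 8.3672e-5)
G + (-10528 - 18083)/(((8059 - 6580) + 7377) + z(-42)) = 2/23903 + (-10528 - 18083)/(((8059 - 6580) + 7377) + (1 + (1/13)*(-42))) = 2/23903 - 28611/((1479 + 7377) + (1 - 42/13)) = 2/23903 - 28611/(8856 - 29/13) = 2/23903 - 28611/115099/13 = 2/23903 - 28611*13/115099 = 2/23903 - 371943/115099 = -8890323331/2751211397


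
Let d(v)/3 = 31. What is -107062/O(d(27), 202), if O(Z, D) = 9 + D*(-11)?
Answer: 107062/2213 ≈ 48.379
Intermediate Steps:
d(v) = 93 (d(v) = 3*31 = 93)
O(Z, D) = 9 - 11*D
-107062/O(d(27), 202) = -107062/(9 - 11*202) = -107062/(9 - 2222) = -107062/(-2213) = -107062*(-1/2213) = 107062/2213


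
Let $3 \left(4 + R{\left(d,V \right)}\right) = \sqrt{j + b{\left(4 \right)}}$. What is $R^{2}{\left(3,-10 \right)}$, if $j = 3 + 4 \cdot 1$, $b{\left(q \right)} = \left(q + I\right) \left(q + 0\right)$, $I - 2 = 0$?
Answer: $\frac{\left(12 - \sqrt{31}\right)^{2}}{9} \approx 4.5971$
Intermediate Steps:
$I = 2$ ($I = 2 + 0 = 2$)
$b{\left(q \right)} = q \left(2 + q\right)$ ($b{\left(q \right)} = \left(q + 2\right) \left(q + 0\right) = \left(2 + q\right) q = q \left(2 + q\right)$)
$j = 7$ ($j = 3 + 4 = 7$)
$R{\left(d,V \right)} = -4 + \frac{\sqrt{31}}{3}$ ($R{\left(d,V \right)} = -4 + \frac{\sqrt{7 + 4 \left(2 + 4\right)}}{3} = -4 + \frac{\sqrt{7 + 4 \cdot 6}}{3} = -4 + \frac{\sqrt{7 + 24}}{3} = -4 + \frac{\sqrt{31}}{3}$)
$R^{2}{\left(3,-10 \right)} = \left(-4 + \frac{\sqrt{31}}{3}\right)^{2}$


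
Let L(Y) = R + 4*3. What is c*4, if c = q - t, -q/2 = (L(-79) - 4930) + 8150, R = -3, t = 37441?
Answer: -175596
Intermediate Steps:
L(Y) = 9 (L(Y) = -3 + 4*3 = -3 + 12 = 9)
q = -6458 (q = -2*((9 - 4930) + 8150) = -2*(-4921 + 8150) = -2*3229 = -6458)
c = -43899 (c = -6458 - 1*37441 = -6458 - 37441 = -43899)
c*4 = -43899*4 = -175596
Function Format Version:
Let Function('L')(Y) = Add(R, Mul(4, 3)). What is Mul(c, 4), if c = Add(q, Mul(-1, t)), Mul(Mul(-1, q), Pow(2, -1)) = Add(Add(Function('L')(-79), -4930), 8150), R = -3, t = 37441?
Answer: -175596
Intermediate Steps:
Function('L')(Y) = 9 (Function('L')(Y) = Add(-3, Mul(4, 3)) = Add(-3, 12) = 9)
q = -6458 (q = Mul(-2, Add(Add(9, -4930), 8150)) = Mul(-2, Add(-4921, 8150)) = Mul(-2, 3229) = -6458)
c = -43899 (c = Add(-6458, Mul(-1, 37441)) = Add(-6458, -37441) = -43899)
Mul(c, 4) = Mul(-43899, 4) = -175596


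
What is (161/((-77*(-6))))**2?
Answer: 529/4356 ≈ 0.12144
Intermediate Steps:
(161/((-77*(-6))))**2 = (161/462)**2 = (161*(1/462))**2 = (23/66)**2 = 529/4356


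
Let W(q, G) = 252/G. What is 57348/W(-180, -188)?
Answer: -299484/7 ≈ -42783.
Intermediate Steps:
57348/W(-180, -188) = 57348/((252/(-188))) = 57348/((252*(-1/188))) = 57348/(-63/47) = 57348*(-47/63) = -299484/7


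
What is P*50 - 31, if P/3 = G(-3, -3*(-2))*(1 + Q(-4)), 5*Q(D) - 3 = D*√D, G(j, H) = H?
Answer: 1409 - 1440*I ≈ 1409.0 - 1440.0*I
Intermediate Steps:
Q(D) = ⅗ + D^(3/2)/5 (Q(D) = ⅗ + (D*√D)/5 = ⅗ + D^(3/2)/5)
P = 144/5 - 144*I/5 (P = 3*((-3*(-2))*(1 + (⅗ + (-4)^(3/2)/5))) = 3*(6*(1 + (⅗ + (-8*I)/5))) = 3*(6*(1 + (⅗ - 8*I/5))) = 3*(6*(8/5 - 8*I/5)) = 3*(48/5 - 48*I/5) = 144/5 - 144*I/5 ≈ 28.8 - 28.8*I)
P*50 - 31 = (144/5 - 144*I/5)*50 - 31 = (1440 - 1440*I) - 31 = 1409 - 1440*I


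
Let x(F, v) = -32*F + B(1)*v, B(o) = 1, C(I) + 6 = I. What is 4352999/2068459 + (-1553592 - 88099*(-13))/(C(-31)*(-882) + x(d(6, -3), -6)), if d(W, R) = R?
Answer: -702114612719/67688252316 ≈ -10.373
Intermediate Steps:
C(I) = -6 + I
x(F, v) = v - 32*F (x(F, v) = -32*F + 1*v = -32*F + v = v - 32*F)
4352999/2068459 + (-1553592 - 88099*(-13))/(C(-31)*(-882) + x(d(6, -3), -6)) = 4352999/2068459 + (-1553592 - 88099*(-13))/((-6 - 31)*(-882) + (-6 - 32*(-3))) = 4352999*(1/2068459) + (-1553592 - 1*(-1145287))/(-37*(-882) + (-6 + 96)) = 4352999/2068459 + (-1553592 + 1145287)/(32634 + 90) = 4352999/2068459 - 408305/32724 = -702114612719/67688252316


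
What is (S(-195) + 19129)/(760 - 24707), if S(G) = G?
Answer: -18934/23947 ≈ -0.79066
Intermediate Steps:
(S(-195) + 19129)/(760 - 24707) = (-195 + 19129)/(760 - 24707) = 18934/(-23947) = 18934*(-1/23947) = -18934/23947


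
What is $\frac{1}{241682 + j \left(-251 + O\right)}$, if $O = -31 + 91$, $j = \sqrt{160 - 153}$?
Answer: $\frac{34526}{8344276251} + \frac{191 \sqrt{7}}{58409933757} \approx 4.1463 \cdot 10^{-6}$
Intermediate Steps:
$j = \sqrt{7} \approx 2.6458$
$O = 60$
$\frac{1}{241682 + j \left(-251 + O\right)} = \frac{1}{241682 + \sqrt{7} \left(-251 + 60\right)} = \frac{1}{241682 + \sqrt{7} \left(-191\right)} = \frac{1}{241682 - 191 \sqrt{7}}$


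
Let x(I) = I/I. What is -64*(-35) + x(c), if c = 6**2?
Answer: 2241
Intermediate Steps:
c = 36
x(I) = 1
-64*(-35) + x(c) = -64*(-35) + 1 = 2240 + 1 = 2241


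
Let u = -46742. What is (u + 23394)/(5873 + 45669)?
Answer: -11674/25771 ≈ -0.45299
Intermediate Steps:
(u + 23394)/(5873 + 45669) = (-46742 + 23394)/(5873 + 45669) = -23348/51542 = -23348*1/51542 = -11674/25771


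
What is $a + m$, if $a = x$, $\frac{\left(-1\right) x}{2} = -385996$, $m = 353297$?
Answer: $1125289$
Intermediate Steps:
$x = 771992$ ($x = \left(-2\right) \left(-385996\right) = 771992$)
$a = 771992$
$a + m = 771992 + 353297 = 1125289$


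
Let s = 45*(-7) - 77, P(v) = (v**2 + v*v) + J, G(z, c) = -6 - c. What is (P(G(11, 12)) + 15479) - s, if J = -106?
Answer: 16413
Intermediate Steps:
P(v) = -106 + 2*v**2 (P(v) = (v**2 + v*v) - 106 = (v**2 + v**2) - 106 = 2*v**2 - 106 = -106 + 2*v**2)
s = -392 (s = -315 - 77 = -392)
(P(G(11, 12)) + 15479) - s = ((-106 + 2*(-6 - 1*12)**2) + 15479) - 1*(-392) = ((-106 + 2*(-6 - 12)**2) + 15479) + 392 = ((-106 + 2*(-18)**2) + 15479) + 392 = ((-106 + 2*324) + 15479) + 392 = ((-106 + 648) + 15479) + 392 = (542 + 15479) + 392 = 16021 + 392 = 16413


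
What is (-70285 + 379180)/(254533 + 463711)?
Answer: 308895/718244 ≈ 0.43007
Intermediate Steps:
(-70285 + 379180)/(254533 + 463711) = 308895/718244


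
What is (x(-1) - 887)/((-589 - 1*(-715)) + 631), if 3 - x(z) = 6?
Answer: -890/757 ≈ -1.1757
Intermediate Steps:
x(z) = -3 (x(z) = 3 - 1*6 = 3 - 6 = -3)
(x(-1) - 887)/((-589 - 1*(-715)) + 631) = (-3 - 887)/((-589 - 1*(-715)) + 631) = -890/((-589 + 715) + 631) = -890/(126 + 631) = -890/757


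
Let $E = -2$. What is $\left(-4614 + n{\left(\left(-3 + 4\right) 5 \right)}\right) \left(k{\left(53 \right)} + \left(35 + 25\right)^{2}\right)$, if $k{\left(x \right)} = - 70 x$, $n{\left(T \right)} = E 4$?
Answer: $508420$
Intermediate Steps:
$n{\left(T \right)} = -8$ ($n{\left(T \right)} = \left(-2\right) 4 = -8$)
$\left(-4614 + n{\left(\left(-3 + 4\right) 5 \right)}\right) \left(k{\left(53 \right)} + \left(35 + 25\right)^{2}\right) = \left(-4614 - 8\right) \left(\left(-70\right) 53 + \left(35 + 25\right)^{2}\right) = - 4622 \left(-3710 + 60^{2}\right) = - 4622 \left(-3710 + 3600\right) = \left(-4622\right) \left(-110\right) = 508420$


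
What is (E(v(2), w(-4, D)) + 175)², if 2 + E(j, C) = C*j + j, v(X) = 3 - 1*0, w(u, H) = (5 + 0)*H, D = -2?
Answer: 21316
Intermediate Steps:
w(u, H) = 5*H
v(X) = 3 (v(X) = 3 + 0 = 3)
E(j, C) = -2 + j + C*j (E(j, C) = -2 + (C*j + j) = -2 + (j + C*j) = -2 + j + C*j)
(E(v(2), w(-4, D)) + 175)² = ((-2 + 3 + (5*(-2))*3) + 175)² = ((-2 + 3 - 10*3) + 175)² = ((-2 + 3 - 30) + 175)² = (-29 + 175)² = 146² = 21316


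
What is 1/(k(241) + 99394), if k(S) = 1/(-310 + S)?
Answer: 69/6858185 ≈ 1.0061e-5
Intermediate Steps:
1/(k(241) + 99394) = 1/(1/(-310 + 241) + 99394) = 1/(1/(-69) + 99394) = 1/(-1/69 + 99394) = 1/(6858185/69) = 69/6858185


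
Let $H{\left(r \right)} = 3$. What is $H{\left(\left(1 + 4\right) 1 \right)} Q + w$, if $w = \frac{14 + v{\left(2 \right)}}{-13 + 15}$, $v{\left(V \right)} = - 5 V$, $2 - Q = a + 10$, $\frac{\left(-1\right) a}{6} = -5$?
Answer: $-112$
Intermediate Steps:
$a = 30$ ($a = \left(-6\right) \left(-5\right) = 30$)
$Q = -38$ ($Q = 2 - \left(30 + 10\right) = 2 - 40 = -38$)
$w = 2$ ($w = \frac{14 - 10}{-13 + 15} = \frac{14 - 10}{2} = 4 \cdot \frac{1}{2} = 2$)
$H{\left(\left(1 + 4\right) 1 \right)} Q + w = 3 \left(-38\right) + 2 = -114 + 2 = -112$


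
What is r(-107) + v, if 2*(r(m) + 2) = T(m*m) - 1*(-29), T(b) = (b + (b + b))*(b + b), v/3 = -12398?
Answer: 786403243/2 ≈ 3.9320e+8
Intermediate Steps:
v = -37194 (v = 3*(-12398) = -37194)
T(b) = 6*b² (T(b) = (b + 2*b)*(2*b) = (3*b)*(2*b) = 6*b²)
r(m) = 25/2 + 3*m⁴ (r(m) = -2 + (6*(m*m)² - 1*(-29))/2 = -2 + (6*(m²)² + 29)/2 = -2 + (6*m⁴ + 29)/2 = -2 + (29 + 6*m⁴)/2 = -2 + (29/2 + 3*m⁴) = 25/2 + 3*m⁴)
r(-107) + v = (25/2 + 3*(-107)⁴) - 37194 = (25/2 + 3*131079601) - 37194 = (25/2 + 393238803) - 37194 = 786477631/2 - 37194 = 786403243/2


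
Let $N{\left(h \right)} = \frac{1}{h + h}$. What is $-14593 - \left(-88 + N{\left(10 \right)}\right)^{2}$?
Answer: $- \frac{8931281}{400} \approx -22328.0$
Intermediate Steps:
$N{\left(h \right)} = \frac{1}{2 h}$
$-14593 - \left(-88 + N{\left(10 \right)}\right)^{2} = -14593 - \left(-88 + \frac{1}{2 \cdot 10}\right)^{2} = -14593 - \left(-88 + \frac{1}{2} \cdot \frac{1}{10}\right)^{2} = -14593 - \left(-88 + \frac{1}{20}\right)^{2} = -14593 - \left(- \frac{1759}{20}\right)^{2} = -14593 - \frac{3094081}{400} = - \frac{8931281}{400}$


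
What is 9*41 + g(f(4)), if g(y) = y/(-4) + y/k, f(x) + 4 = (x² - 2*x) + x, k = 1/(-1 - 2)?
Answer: 343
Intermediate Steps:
k = -⅓ (k = 1/(-3) = -⅓ ≈ -0.33333)
f(x) = -4 + x² - x (f(x) = -4 + ((x² - 2*x) + x) = -4 + (x² - x) = -4 + x² - x)
g(y) = -13*y/4 (g(y) = y/(-4) + y/(-⅓) = y*(-¼) + y*(-3) = -y/4 - 3*y = -13*y/4)
9*41 + g(f(4)) = 9*41 - 13*(-4 + 4² - 1*4)/4 = 369 - 13*(-4 + 16 - 4)/4 = 369 - 13/4*8 = 369 - 26 = 343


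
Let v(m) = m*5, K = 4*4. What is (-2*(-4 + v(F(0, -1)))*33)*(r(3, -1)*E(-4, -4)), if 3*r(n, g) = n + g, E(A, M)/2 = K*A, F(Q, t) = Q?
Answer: -22528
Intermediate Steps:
K = 16
E(A, M) = 32*A (E(A, M) = 2*(16*A) = 32*A)
r(n, g) = g/3 + n/3 (r(n, g) = (n + g)/3 = (g + n)/3 = g/3 + n/3)
v(m) = 5*m
(-2*(-4 + v(F(0, -1)))*33)*(r(3, -1)*E(-4, -4)) = (-2*(-4 + 5*0)*33)*(((1/3)*(-1) + (1/3)*3)*(32*(-4))) = (-2*(-4 + 0)*33)*((-1/3 + 1)*(-128)) = (-2*(-4)*33)*((2/3)*(-128)) = (8*33)*(-256/3) = 264*(-256/3) = -22528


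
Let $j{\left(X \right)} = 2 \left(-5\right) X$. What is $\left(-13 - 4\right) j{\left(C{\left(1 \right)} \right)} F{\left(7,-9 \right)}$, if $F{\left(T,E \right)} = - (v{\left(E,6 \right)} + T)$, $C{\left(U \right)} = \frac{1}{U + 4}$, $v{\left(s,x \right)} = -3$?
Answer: $-136$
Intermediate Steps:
$C{\left(U \right)} = \frac{1}{4 + U}$
$j{\left(X \right)} = - 10 X$
$F{\left(T,E \right)} = 3 - T$ ($F{\left(T,E \right)} = - (-3 + T) = 3 - T$)
$\left(-13 - 4\right) j{\left(C{\left(1 \right)} \right)} F{\left(7,-9 \right)} = \left(-13 - 4\right) \left(- \frac{10}{4 + 1}\right) \left(3 - 7\right) = \left(-13 - 4\right) \left(- \frac{10}{5}\right) \left(3 - 7\right) = - 17 \left(\left(-10\right) \frac{1}{5}\right) \left(-4\right) = \left(-17\right) \left(-2\right) \left(-4\right) = 34 \left(-4\right) = -136$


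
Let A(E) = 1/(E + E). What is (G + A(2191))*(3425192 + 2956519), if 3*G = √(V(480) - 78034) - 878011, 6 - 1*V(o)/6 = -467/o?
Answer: -1169203665078309/626 + 2127237*I*√31196865/20 ≈ -1.8677e+12 + 5.9407e+8*I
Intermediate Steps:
A(E) = 1/(2*E)
V(o) = 36 + 2802/o (V(o) = 36 - (-2802)/o = 36 + 2802/o)
G = -878011/3 + I*√31196865/60 (G = (√((36 + 2802/480) - 78034) - 878011)/3 = (√((36 + 2802*(1/480)) - 78034) - 878011)/3 = (√((36 + 467/80) - 78034) - 878011)/3 = (√(3347/80 - 78034) - 878011)/3 = (√(-6239373/80) - 878011)/3 = (I*√31196865/20 - 878011)/3 = (-878011 + I*√31196865/20)/3 = -878011/3 + I*√31196865/60 ≈ -2.9267e+5 + 93.09*I)
(G + A(2191))*(3425192 + 2956519) = ((-878011/3 + I*√31196865/60) + (½)/2191)*(3425192 + 2956519) = ((-878011/3 + I*√31196865/60) + (½)*(1/2191))*6381711 = ((-878011/3 + I*√31196865/60) + 1/4382)*6381711 = (-3847444199/13146 + I*√31196865/60)*6381711 = -1169203665078309/626 + 2127237*I*√31196865/20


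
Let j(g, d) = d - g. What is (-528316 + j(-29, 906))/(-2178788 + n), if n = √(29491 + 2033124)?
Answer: 1149051394228/4747115086329 + 527381*√2062615/4747115086329 ≈ 0.24221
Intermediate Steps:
n = √2062615 ≈ 1436.2
(-528316 + j(-29, 906))/(-2178788 + n) = (-528316 + (906 - 1*(-29)))/(-2178788 + √2062615) = (-528316 + (906 + 29))/(-2178788 + √2062615) = (-528316 + 935)/(-2178788 + √2062615) = -527381/(-2178788 + √2062615)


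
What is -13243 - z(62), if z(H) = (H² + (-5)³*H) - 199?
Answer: -9138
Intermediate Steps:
z(H) = -199 + H² - 125*H (z(H) = (H² - 125*H) - 199 = -199 + H² - 125*H)
-13243 - z(62) = -13243 - (-199 + 62² - 125*62) = -13243 - (-199 + 3844 - 7750) = -13243 - 1*(-4105) = -13243 + 4105 = -9138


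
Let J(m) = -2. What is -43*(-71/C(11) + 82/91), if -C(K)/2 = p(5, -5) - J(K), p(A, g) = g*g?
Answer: -468227/4914 ≈ -95.284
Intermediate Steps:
p(A, g) = g²
C(K) = -54 (C(K) = -2*((-5)² - 1*(-2)) = -2*(25 + 2) = -2*27 = -54)
-43*(-71/C(11) + 82/91) = -43*(-71/(-54) + 82/91) = -43*(-71*(-1/54) + 82*(1/91)) = -43*(71/54 + 82/91) = -43*10889/4914 = -468227/4914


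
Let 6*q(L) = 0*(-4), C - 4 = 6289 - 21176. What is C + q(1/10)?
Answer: -14883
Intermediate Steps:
C = -14883 (C = 4 + (6289 - 21176) = 4 - 14887 = -14883)
q(L) = 0 (q(L) = (0*(-4))/6 = (⅙)*0 = 0)
C + q(1/10) = -14883 + 0 = -14883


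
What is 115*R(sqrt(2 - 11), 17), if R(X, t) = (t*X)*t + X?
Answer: 100050*I ≈ 1.0005e+5*I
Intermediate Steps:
R(X, t) = X + X*t**2 (R(X, t) = (X*t)*t + X = X*t**2 + X = X + X*t**2)
115*R(sqrt(2 - 11), 17) = 115*(sqrt(2 - 11)*(1 + 17**2)) = 115*(sqrt(-9)*(1 + 289)) = 115*((3*I)*290) = 115*(870*I) = 100050*I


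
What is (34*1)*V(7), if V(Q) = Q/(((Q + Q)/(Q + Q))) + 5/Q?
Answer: 1836/7 ≈ 262.29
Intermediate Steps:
V(Q) = Q + 5/Q (V(Q) = Q/(((2*Q)/((2*Q)))) + 5/Q = Q/(((2*Q)*(1/(2*Q)))) + 5/Q = Q/1 + 5/Q = Q*1 + 5/Q = Q + 5/Q)
(34*1)*V(7) = (34*1)*(7 + 5/7) = 34*(7 + 5*(1/7)) = 34*(7 + 5/7) = 34*(54/7) = 1836/7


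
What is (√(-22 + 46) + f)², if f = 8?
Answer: 88 + 32*√6 ≈ 166.38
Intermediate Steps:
(√(-22 + 46) + f)² = (√(-22 + 46) + 8)² = (√24 + 8)² = (2*√6 + 8)² = (8 + 2*√6)²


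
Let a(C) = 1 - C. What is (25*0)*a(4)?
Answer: 0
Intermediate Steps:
(25*0)*a(4) = (25*0)*(1 - 1*4) = 0*(1 - 4) = 0*(-3) = 0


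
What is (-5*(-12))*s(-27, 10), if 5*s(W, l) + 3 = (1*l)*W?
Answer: -3276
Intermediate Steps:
s(W, l) = -⅗ + W*l/5 (s(W, l) = -⅗ + ((1*l)*W)/5 = -⅗ + (l*W)/5 = -⅗ + (W*l)/5 = -⅗ + W*l/5)
(-5*(-12))*s(-27, 10) = (-5*(-12))*(-⅗ + (⅕)*(-27)*10) = 60*(-⅗ - 54) = 60*(-273/5) = -3276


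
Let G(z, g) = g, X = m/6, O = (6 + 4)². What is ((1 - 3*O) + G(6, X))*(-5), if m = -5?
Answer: 8995/6 ≈ 1499.2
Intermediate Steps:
O = 100 (O = 10² = 100)
X = -⅚ (X = -5/6 = -5*⅙ = -⅚ ≈ -0.83333)
((1 - 3*O) + G(6, X))*(-5) = ((1 - 3*100) - ⅚)*(-5) = ((1 - 300) - ⅚)*(-5) = (-299 - ⅚)*(-5) = -1799/6*(-5) = 8995/6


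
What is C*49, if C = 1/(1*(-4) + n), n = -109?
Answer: -49/113 ≈ -0.43363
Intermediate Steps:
C = -1/113 (C = 1/(1*(-4) - 109) = 1/(-4 - 109) = 1/(-113) = -1/113 ≈ -0.0088496)
C*49 = -1/113*49 = -49/113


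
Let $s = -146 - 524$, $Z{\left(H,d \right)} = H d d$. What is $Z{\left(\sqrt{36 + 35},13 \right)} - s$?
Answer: $670 + 169 \sqrt{71} \approx 2094.0$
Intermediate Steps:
$Z{\left(H,d \right)} = H d^{2}$
$s = -670$ ($s = -146 - 524 = -670$)
$Z{\left(\sqrt{36 + 35},13 \right)} - s = \sqrt{36 + 35} \cdot 13^{2} - -670 = \sqrt{71} \cdot 169 + 670 = 169 \sqrt{71} + 670 = 670 + 169 \sqrt{71}$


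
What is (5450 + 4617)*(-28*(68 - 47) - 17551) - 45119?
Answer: -182650432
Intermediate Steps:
(5450 + 4617)*(-28*(68 - 47) - 17551) - 45119 = 10067*(-28*21 - 17551) - 45119 = 10067*(-588 - 17551) - 45119 = 10067*(-18139) - 45119 = -182605313 - 45119 = -182650432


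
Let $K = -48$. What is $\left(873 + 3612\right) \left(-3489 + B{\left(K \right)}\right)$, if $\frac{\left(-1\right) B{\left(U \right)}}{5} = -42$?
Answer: $-14706315$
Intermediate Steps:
$B{\left(U \right)} = 210$ ($B{\left(U \right)} = \left(-5\right) \left(-42\right) = 210$)
$\left(873 + 3612\right) \left(-3489 + B{\left(K \right)}\right) = \left(873 + 3612\right) \left(-3489 + 210\right) = 4485 \left(-3279\right) = -14706315$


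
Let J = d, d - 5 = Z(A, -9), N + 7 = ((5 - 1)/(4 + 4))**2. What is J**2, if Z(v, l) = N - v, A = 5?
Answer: 729/16 ≈ 45.563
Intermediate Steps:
N = -27/4 (N = -7 + ((5 - 1)/(4 + 4))**2 = -7 + (4/8)**2 = -7 + (4*(1/8))**2 = -7 + (1/2)**2 = -7 + 1/4 = -27/4 ≈ -6.7500)
Z(v, l) = -27/4 - v
d = -27/4 (d = 5 + (-27/4 - 1*5) = 5 + (-27/4 - 5) = 5 - 47/4 = -27/4 ≈ -6.7500)
J = -27/4 ≈ -6.7500
J**2 = (-27/4)**2 = 729/16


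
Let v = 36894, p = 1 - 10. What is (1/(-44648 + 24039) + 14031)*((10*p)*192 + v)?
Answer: 5671679917092/20609 ≈ 2.7520e+8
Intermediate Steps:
p = -9
(1/(-44648 + 24039) + 14031)*((10*p)*192 + v) = (1/(-44648 + 24039) + 14031)*((10*(-9))*192 + 36894) = (1/(-20609) + 14031)*(-90*192 + 36894) = (-1/20609 + 14031)*(-17280 + 36894) = (289164878/20609)*19614 = 5671679917092/20609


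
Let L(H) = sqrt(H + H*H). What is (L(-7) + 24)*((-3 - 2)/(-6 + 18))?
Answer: -10 - 5*sqrt(42)/12 ≈ -12.700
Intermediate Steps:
L(H) = sqrt(H + H**2)
(L(-7) + 24)*((-3 - 2)/(-6 + 18)) = (sqrt(-7*(1 - 7)) + 24)*((-3 - 2)/(-6 + 18)) = (sqrt(-7*(-6)) + 24)*(-5/12) = (sqrt(42) + 24)*(-5*1/12) = (24 + sqrt(42))*(-5/12) = -10 - 5*sqrt(42)/12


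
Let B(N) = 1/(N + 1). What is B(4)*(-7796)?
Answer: -7796/5 ≈ -1559.2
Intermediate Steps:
B(N) = 1/(1 + N)
B(4)*(-7796) = -7796/(1 + 4) = -7796/5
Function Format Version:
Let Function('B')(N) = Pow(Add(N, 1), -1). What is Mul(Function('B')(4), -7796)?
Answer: Rational(-7796, 5) ≈ -1559.2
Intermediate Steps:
Function('B')(N) = Pow(Add(1, N), -1)
Mul(Function('B')(4), -7796) = Mul(Pow(Add(1, 4), -1), -7796) = Mul(Pow(5, -1), -7796) = Mul(Rational(1, 5), -7796) = Rational(-7796, 5)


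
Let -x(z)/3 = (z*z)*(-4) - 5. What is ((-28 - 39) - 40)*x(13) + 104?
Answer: -218497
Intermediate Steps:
x(z) = 15 + 12*z² (x(z) = -3*((z*z)*(-4) - 5) = -3*(z²*(-4) - 5) = -3*(-4*z² - 5) = -3*(-5 - 4*z²) = 15 + 12*z²)
((-28 - 39) - 40)*x(13) + 104 = ((-28 - 39) - 40)*(15 + 12*13²) + 104 = (-67 - 40)*(15 + 12*169) + 104 = -107*(15 + 2028) + 104 = -107*2043 + 104 = -218601 + 104 = -218497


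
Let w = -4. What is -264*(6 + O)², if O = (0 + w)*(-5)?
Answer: -178464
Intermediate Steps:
O = 20 (O = (0 - 4)*(-5) = -4*(-5) = 20)
-264*(6 + O)² = -264*(6 + 20)² = -264*26² = -264*676 = -178464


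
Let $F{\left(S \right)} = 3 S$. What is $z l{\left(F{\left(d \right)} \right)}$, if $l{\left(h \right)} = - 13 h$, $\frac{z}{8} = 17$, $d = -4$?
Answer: $21216$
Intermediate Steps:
$z = 136$ ($z = 8 \cdot 17 = 136$)
$z l{\left(F{\left(d \right)} \right)} = 136 \left(- 13 \cdot 3 \left(-4\right)\right) = 136 \left(\left(-13\right) \left(-12\right)\right) = 136 \cdot 156 = 21216$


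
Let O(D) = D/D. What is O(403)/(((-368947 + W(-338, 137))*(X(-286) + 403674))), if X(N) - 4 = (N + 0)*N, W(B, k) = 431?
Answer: -1/178904936584 ≈ -5.5896e-12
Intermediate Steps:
X(N) = 4 + N² (X(N) = 4 + (N + 0)*N = 4 + N*N = 4 + N²)
O(D) = 1
O(403)/(((-368947 + W(-338, 137))*(X(-286) + 403674))) = 1/((-368947 + 431)*((4 + (-286)²) + 403674)) = 1/(-368516*((4 + 81796) + 403674)) = 1/(-368516*(81800 + 403674)) = 1/(-368516*485474) = 1/(-178904936584) = 1*(-1/178904936584) = -1/178904936584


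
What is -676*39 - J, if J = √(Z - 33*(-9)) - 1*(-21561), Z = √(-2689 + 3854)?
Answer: -47925 - √(297 + √1165) ≈ -47943.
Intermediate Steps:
Z = √1165 ≈ 34.132
J = 21561 + √(297 + √1165) (J = √(√1165 - 33*(-9)) - 1*(-21561) = √(√1165 + 297) + 21561 = √(297 + √1165) + 21561 = 21561 + √(297 + √1165) ≈ 21579.)
-676*39 - J = -676*39 - (21561 + √(297 + √1165)) = -26364 + (-21561 - √(297 + √1165)) = -47925 - √(297 + √1165)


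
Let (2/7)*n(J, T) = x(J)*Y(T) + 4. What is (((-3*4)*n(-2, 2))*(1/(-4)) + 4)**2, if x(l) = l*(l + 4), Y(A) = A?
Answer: 1444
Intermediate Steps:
x(l) = l*(4 + l)
n(J, T) = 14 + 7*J*T*(4 + J)/2 (n(J, T) = 7*((J*(4 + J))*T + 4)/2 = 7*(J*T*(4 + J) + 4)/2 = 7*(4 + J*T*(4 + J))/2 = 14 + 7*J*T*(4 + J)/2)
(((-3*4)*n(-2, 2))*(1/(-4)) + 4)**2 = (((-3*4)*(14 + (7/2)*(-2)*2*(4 - 2)))*(1/(-4)) + 4)**2 = ((-12*(14 + (7/2)*(-2)*2*2))*(-1/4*1) + 4)**2 = (-12*(14 - 28)*(-1/4) + 4)**2 = (-12*(-14)*(-1/4) + 4)**2 = (168*(-1/4) + 4)**2 = (-42 + 4)**2 = (-38)**2 = 1444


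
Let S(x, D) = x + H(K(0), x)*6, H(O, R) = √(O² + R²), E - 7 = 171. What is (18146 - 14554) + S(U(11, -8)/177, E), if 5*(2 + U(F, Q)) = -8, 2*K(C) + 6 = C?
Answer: 1059634/295 + 18*√87029/295 ≈ 3610.0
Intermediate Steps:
E = 178 (E = 7 + 171 = 178)
K(C) = -3 + C/2
U(F, Q) = -18/5 (U(F, Q) = -2 + (⅕)*(-8) = -2 - 8/5 = -18/5)
S(x, D) = x + 6*√(9 + x²) (S(x, D) = x + √((-3 + (½)*0)² + x²)*6 = x + √((-3 + 0)² + x²)*6 = x + √((-3)² + x²)*6 = x + √(9 + x²)*6 = x + 6*√(9 + x²))
(18146 - 14554) + S(U(11, -8)/177, E) = (18146 - 14554) + (-18/5/177 + 6*√(9 + (-18/5/177)²)) = 3592 + (-18/5*1/177 + 6*√(9 + (-18/5*1/177)²)) = 3592 + (-6/295 + 6*√(9 + (-6/295)²)) = 3592 + (-6/295 + 6*√(9 + 36/87025)) = 3592 + (-6/295 + 6*√(783261/87025)) = 3592 + (-6/295 + 6*(3*√87029/295)) = 3592 + (-6/295 + 18*√87029/295) = 1059634/295 + 18*√87029/295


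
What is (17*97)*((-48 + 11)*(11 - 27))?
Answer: 976208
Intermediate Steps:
(17*97)*((-48 + 11)*(11 - 27)) = 1649*(-37*(-16)) = 1649*592 = 976208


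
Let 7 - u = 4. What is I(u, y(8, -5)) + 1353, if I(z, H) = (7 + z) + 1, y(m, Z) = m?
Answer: 1364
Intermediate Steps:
u = 3 (u = 7 - 1*4 = 7 - 4 = 3)
I(z, H) = 8 + z
I(u, y(8, -5)) + 1353 = (8 + 3) + 1353 = 11 + 1353 = 1364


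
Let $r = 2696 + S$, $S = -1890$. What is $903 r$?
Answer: $727818$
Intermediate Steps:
$r = 806$ ($r = 2696 - 1890 = 806$)
$903 r = 903 \cdot 806 = 727818$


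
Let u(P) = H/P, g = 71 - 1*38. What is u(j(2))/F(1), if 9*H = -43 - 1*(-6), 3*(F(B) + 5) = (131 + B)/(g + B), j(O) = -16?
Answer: -629/9072 ≈ -0.069334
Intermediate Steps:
g = 33 (g = 71 - 38 = 33)
F(B) = -5 + (131 + B)/(3*(33 + B)) (F(B) = -5 + ((131 + B)/(33 + B))/3 = -5 + (131 + B)/(3*(33 + B)))
H = -37/9 (H = (-43 - 1*(-6))/9 = (-43 + 6)/9 = (⅑)*(-37) = -37/9 ≈ -4.1111)
u(P) = -37/(9*P)
u(j(2))/F(1) = (-37/9/(-16))/((14*(-26 - 1*1)/(3*(33 + 1)))) = (-37/9*(-1/16))/(((14/3)*(-26 - 1)/34)) = 37/(144*(((14/3)*(1/34)*(-27)))) = 37/(144*(-63/17)) = (37/144)*(-17/63) = -629/9072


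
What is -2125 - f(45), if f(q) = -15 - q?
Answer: -2065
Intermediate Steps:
-2125 - f(45) = -2125 - (-15 - 1*45) = -2125 - (-15 - 45) = -2125 - 1*(-60) = -2125 + 60 = -2065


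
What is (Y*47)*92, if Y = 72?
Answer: 311328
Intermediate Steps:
(Y*47)*92 = (72*47)*92 = 3384*92 = 311328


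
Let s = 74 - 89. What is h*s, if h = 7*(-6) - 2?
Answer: 660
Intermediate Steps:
s = -15
h = -44 (h = -42 - 2 = -44)
h*s = -44*(-15) = 660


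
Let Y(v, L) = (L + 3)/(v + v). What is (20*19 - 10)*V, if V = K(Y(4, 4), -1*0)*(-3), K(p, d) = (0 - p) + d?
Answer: 3885/4 ≈ 971.25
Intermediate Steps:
Y(v, L) = (3 + L)/(2*v) (Y(v, L) = (3 + L)/((2*v)) = (3 + L)*(1/(2*v)) = (3 + L)/(2*v))
K(p, d) = d - p (K(p, d) = -p + d = d - p)
V = 21/8 (V = (-1*0 - (3 + 4)/(2*4))*(-3) = (0 - 7/(2*4))*(-3) = (0 - 1*7/8)*(-3) = (0 - 7/8)*(-3) = -7/8*(-3) = 21/8 ≈ 2.6250)
(20*19 - 10)*V = (20*19 - 10)*(21/8) = (380 - 10)*(21/8) = 370*(21/8) = 3885/4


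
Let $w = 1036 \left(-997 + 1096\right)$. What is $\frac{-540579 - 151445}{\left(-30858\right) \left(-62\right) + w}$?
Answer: $- \frac{86503}{251970} \approx -0.34331$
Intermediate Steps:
$w = 102564$ ($w = 1036 \cdot 99 = 102564$)
$\frac{-540579 - 151445}{\left(-30858\right) \left(-62\right) + w} = \frac{-540579 - 151445}{\left(-30858\right) \left(-62\right) + 102564} = - \frac{692024}{1913196 + 102564} = - \frac{692024}{2015760} = \left(-692024\right) \frac{1}{2015760} = - \frac{86503}{251970}$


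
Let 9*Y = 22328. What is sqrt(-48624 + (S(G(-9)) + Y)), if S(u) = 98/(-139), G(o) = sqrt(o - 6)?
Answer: I*sqrt(8023902046)/417 ≈ 214.81*I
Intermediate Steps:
G(o) = sqrt(-6 + o)
S(u) = -98/139 (S(u) = 98*(-1/139) = -98/139)
Y = 22328/9 (Y = (1/9)*22328 = 22328/9 ≈ 2480.9)
sqrt(-48624 + (S(G(-9)) + Y)) = sqrt(-48624 + (-98/139 + 22328/9)) = sqrt(-48624 + 3102710/1251) = sqrt(-57725914/1251) = I*sqrt(8023902046)/417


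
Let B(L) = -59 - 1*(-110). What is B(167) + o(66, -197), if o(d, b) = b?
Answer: -146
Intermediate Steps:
B(L) = 51 (B(L) = -59 + 110 = 51)
B(167) + o(66, -197) = 51 - 197 = -146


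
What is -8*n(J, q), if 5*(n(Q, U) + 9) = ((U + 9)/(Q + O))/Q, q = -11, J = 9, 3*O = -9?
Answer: 9728/135 ≈ 72.059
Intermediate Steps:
O = -3 (O = (1/3)*(-9) = -3)
n(Q, U) = -9 + (9 + U)/(5*Q*(-3 + Q)) (n(Q, U) = -9 + (((U + 9)/(Q - 3))/Q)/5 = -9 + (((9 + U)/(-3 + Q))/Q)/5 = -9 + ((9 + U)/(Q*(-3 + Q)))/5 = -9 + (9 + U)/(5*Q*(-3 + Q)))
-8*n(J, q) = -8*(9 - 11 - 45*9**2 + 135*9)/(5*9*(-3 + 9)) = -8*(9 - 11 - 45*81 + 1215)/(5*9*6) = -8*(9 - 11 - 3645 + 1215)/(5*9*6) = -8*(-2432)/(5*9*6) = -8*(-1216/135) = 9728/135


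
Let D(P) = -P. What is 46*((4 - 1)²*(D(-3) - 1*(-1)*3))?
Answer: 2484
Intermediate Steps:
46*((4 - 1)²*(D(-3) - 1*(-1)*3)) = 46*((4 - 1)²*(-1*(-3) - 1*(-1)*3)) = 46*(3²*(3 + 1*3)) = 46*(9*(3 + 3)) = 46*(9*6) = 46*54 = 2484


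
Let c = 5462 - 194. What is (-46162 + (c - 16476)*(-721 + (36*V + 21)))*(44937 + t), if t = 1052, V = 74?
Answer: -1014456358586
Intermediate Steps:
c = 5268
(-46162 + (c - 16476)*(-721 + (36*V + 21)))*(44937 + t) = (-46162 + (5268 - 16476)*(-721 + (36*74 + 21)))*(44937 + 1052) = (-46162 - 11208*(-721 + (2664 + 21)))*45989 = (-46162 - 11208*(-721 + 2685))*45989 = (-46162 - 11208*1964)*45989 = (-46162 - 22012512)*45989 = -22058674*45989 = -1014456358586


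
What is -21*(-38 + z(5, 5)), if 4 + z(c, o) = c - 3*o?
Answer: 1092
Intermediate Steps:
z(c, o) = -4 + c - 3*o (z(c, o) = -4 + (c - 3*o) = -4 + c - 3*o)
-21*(-38 + z(5, 5)) = -21*(-38 + (-4 + 5 - 3*5)) = -21*(-38 + (-4 + 5 - 15)) = -21*(-38 - 14) = -21*(-52) = 1092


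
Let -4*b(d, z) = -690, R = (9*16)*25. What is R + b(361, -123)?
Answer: 7545/2 ≈ 3772.5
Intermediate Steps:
R = 3600 (R = 144*25 = 3600)
b(d, z) = 345/2 (b(d, z) = -¼*(-690) = 345/2)
R + b(361, -123) = 3600 + 345/2 = 7545/2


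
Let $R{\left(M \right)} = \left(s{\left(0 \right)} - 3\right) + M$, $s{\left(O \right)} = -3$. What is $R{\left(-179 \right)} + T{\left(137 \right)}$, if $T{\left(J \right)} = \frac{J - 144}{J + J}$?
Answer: $- \frac{50697}{274} \approx -185.03$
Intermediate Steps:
$T{\left(J \right)} = \frac{-144 + J}{2 J}$
$R{\left(M \right)} = -6 + M$ ($R{\left(M \right)} = \left(-3 - 3\right) + M = -6 + M$)
$R{\left(-179 \right)} + T{\left(137 \right)} = \left(-6 - 179\right) + \frac{-144 + 137}{2 \cdot 137} = -185 + \frac{1}{2} \cdot \frac{1}{137} \left(-7\right) = -185 - \frac{7}{274} = - \frac{50697}{274}$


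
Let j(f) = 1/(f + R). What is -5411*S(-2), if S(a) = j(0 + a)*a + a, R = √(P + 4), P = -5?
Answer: 32466/5 - 10822*I/5 ≈ 6493.2 - 2164.4*I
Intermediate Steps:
R = I (R = √(-5 + 4) = √(-1) = I ≈ 1.0*I)
j(f) = 1/(I + f) (j(f) = 1/(f + I) = 1/(I + f))
S(a) = a + a/(I + a) (S(a) = a/(I + (0 + a)) + a = a/(I + a) + a = a + a/(I + a))
-5411*S(-2) = -(-10822)*(1 + I - 2)/(I - 2) = -(-10822)*(-1 + I)/(-2 + I) = -(-10822)*(-2 - I)/5*(-1 + I) = -(-10822)*(-1 + I)*(-2 - I)/5 = 10822*(-1 + I)*(-2 - I)/5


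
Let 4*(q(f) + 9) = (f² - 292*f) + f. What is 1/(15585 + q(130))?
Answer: 2/20687 ≈ 9.6679e-5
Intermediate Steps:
q(f) = -9 - 291*f/4 + f²/4 (q(f) = -9 + ((f² - 292*f) + f)/4 = -9 + (f² - 291*f)/4 = -9 + (-291*f/4 + f²/4) = -9 - 291*f/4 + f²/4)
1/(15585 + q(130)) = 1/(15585 + (-9 - 291/4*130 + (¼)*130²)) = 1/(15585 + (-9 - 18915/2 + (¼)*16900)) = 1/(15585 + (-9 - 18915/2 + 4225)) = 1/(15585 - 10483/2) = 1/(20687/2) = 2/20687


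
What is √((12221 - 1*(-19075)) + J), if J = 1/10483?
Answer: √3439220383027/10483 ≈ 176.91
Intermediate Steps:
J = 1/10483 ≈ 9.5393e-5
√((12221 - 1*(-19075)) + J) = √((12221 - 1*(-19075)) + 1/10483) = √((12221 + 19075) + 1/10483) = √(31296 + 1/10483) = √(328075969/10483) = √3439220383027/10483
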